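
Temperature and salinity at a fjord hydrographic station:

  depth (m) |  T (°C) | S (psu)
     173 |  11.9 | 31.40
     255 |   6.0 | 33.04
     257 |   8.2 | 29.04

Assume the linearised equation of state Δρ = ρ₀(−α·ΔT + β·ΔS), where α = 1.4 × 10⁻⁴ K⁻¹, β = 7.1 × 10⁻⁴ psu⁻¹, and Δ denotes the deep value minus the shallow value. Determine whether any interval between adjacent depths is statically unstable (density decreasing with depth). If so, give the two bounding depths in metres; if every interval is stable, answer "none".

255–257 m

Evaluate Δρ/ρ₀ = −αΔT + βΔS across each adjacent pair:
  173–255 m: −αΔT+βΔS = −(1.4 × 10⁻⁴)(-5.9)+(7.1 × 10⁻⁴)(+1.64) = 2.0 × 10⁻³ → stable
  255–257 m: −αΔT+βΔS = −(1.4 × 10⁻⁴)(+2.2)+(7.1 × 10⁻⁴)(-4.00) = -3.1 × 10⁻³ → UNSTABLE
The 255–257 m interval has Δρ < 0: lighter water underlies denser water.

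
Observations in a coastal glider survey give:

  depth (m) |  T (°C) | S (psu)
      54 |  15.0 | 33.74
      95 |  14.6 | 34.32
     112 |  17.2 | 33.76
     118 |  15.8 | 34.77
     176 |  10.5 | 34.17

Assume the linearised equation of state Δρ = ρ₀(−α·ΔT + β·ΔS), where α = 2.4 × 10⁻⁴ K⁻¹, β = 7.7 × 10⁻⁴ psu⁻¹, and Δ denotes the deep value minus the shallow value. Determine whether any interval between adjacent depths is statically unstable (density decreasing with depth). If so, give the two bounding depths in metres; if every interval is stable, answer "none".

Evaluate Δρ/ρ₀ = −αΔT + βΔS across each adjacent pair:
  54–95 m: −αΔT+βΔS = −(2.4 × 10⁻⁴)(-0.4)+(7.7 × 10⁻⁴)(+0.58) = 5.4 × 10⁻⁴ → stable
  95–112 m: −αΔT+βΔS = −(2.4 × 10⁻⁴)(+2.6)+(7.7 × 10⁻⁴)(-0.56) = -1.1 × 10⁻³ → UNSTABLE
  112–118 m: −αΔT+βΔS = −(2.4 × 10⁻⁴)(-1.4)+(7.7 × 10⁻⁴)(+1.01) = 1.1 × 10⁻³ → stable
  118–176 m: −αΔT+βΔS = −(2.4 × 10⁻⁴)(-5.3)+(7.7 × 10⁻⁴)(-0.60) = 8.1 × 10⁻⁴ → stable
The 95–112 m interval has Δρ < 0: lighter water underlies denser water.

95–112 m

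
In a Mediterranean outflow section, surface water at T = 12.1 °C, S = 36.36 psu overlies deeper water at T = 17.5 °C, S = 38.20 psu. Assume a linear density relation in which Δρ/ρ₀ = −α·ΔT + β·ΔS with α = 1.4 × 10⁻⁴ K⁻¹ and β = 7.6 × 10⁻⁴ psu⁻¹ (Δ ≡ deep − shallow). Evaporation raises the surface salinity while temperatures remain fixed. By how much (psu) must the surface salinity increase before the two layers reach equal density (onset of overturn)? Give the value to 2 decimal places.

0.85 psu

Neutral buoyancy requires −α(T_deep − T_surf) + β(S_deep − S_surf′) = 0.
S_surf′ = S_deep − (α/β)·ΔT = 38.20 − (1.4 × 10⁻⁴/7.6 × 10⁻⁴)·(+5.4) = 37.2053 psu.
Increase required: 37.2053 − 36.36 = 0.8453 psu.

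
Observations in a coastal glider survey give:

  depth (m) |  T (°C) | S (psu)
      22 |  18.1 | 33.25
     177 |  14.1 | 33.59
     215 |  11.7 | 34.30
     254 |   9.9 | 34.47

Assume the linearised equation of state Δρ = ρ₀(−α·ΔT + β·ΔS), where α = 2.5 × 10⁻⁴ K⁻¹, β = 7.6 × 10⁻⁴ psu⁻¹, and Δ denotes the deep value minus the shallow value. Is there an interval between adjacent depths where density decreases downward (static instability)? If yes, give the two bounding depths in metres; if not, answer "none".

Evaluate Δρ/ρ₀ = −αΔT + βΔS across each adjacent pair:
  22–177 m: −αΔT+βΔS = −(2.5 × 10⁻⁴)(-4.0)+(7.6 × 10⁻⁴)(+0.34) = 1.3 × 10⁻³ → stable
  177–215 m: −αΔT+βΔS = −(2.5 × 10⁻⁴)(-2.4)+(7.6 × 10⁻⁴)(+0.71) = 1.1 × 10⁻³ → stable
  215–254 m: −αΔT+βΔS = −(2.5 × 10⁻⁴)(-1.8)+(7.6 × 10⁻⁴)(+0.17) = 5.8 × 10⁻⁴ → stable
Every interval has Δρ > 0: the column is stably stratified throughout.

none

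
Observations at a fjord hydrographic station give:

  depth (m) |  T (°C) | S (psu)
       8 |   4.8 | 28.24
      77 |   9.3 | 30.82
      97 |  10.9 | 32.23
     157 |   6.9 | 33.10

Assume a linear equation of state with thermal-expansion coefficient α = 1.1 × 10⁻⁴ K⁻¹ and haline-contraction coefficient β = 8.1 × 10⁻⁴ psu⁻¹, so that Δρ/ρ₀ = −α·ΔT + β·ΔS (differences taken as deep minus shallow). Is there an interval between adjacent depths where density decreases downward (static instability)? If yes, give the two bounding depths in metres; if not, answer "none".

Evaluate Δρ/ρ₀ = −αΔT + βΔS across each adjacent pair:
  8–77 m: −αΔT+βΔS = −(1.1 × 10⁻⁴)(+4.5)+(8.1 × 10⁻⁴)(+2.58) = 1.6 × 10⁻³ → stable
  77–97 m: −αΔT+βΔS = −(1.1 × 10⁻⁴)(+1.6)+(8.1 × 10⁻⁴)(+1.41) = 9.7 × 10⁻⁴ → stable
  97–157 m: −αΔT+βΔS = −(1.1 × 10⁻⁴)(-4.0)+(8.1 × 10⁻⁴)(+0.87) = 1.1 × 10⁻³ → stable
Every interval has Δρ > 0: the column is stably stratified throughout.

none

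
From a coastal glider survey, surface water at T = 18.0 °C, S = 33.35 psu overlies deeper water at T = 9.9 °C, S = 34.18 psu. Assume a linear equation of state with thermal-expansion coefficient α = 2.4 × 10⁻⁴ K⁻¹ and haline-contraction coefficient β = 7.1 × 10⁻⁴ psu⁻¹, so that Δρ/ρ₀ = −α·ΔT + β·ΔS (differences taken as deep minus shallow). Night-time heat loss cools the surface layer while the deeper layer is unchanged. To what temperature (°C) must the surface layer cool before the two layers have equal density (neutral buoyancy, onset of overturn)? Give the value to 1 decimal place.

7.4 °C

Neutral buoyancy requires Δρ = 0, i.e. −α(T_deep − T_surf′) + β(S_deep − S_surf) = 0.
T_surf′ = T_deep − (β/α)·ΔS = 9.9 − (7.1 × 10⁻⁴/2.4 × 10⁻⁴)·(+0.83) = 7.445 °C.
Cooling required: 18.0 − (7.445) = 10.555 °C.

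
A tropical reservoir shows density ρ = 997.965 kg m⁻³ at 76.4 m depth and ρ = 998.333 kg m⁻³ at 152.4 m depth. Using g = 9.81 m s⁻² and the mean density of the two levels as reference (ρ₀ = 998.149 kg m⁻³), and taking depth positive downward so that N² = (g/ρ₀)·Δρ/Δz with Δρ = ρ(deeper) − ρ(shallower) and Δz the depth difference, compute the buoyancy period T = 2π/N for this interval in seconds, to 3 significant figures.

911 s

Δρ = 998.333 − 997.965 = 0.368 kg m⁻³ over Δz = 152.4 − 76.4 = 76 m.
N² = (9.81/998.149) × (0.368/76) = 4.7589 × 10⁻⁵ s⁻².
N = √(4.7589 × 10⁻⁵) = 6.8985 × 10⁻³ rad s⁻¹, so T = 2π/N = 910.80 s ≈ 911 s.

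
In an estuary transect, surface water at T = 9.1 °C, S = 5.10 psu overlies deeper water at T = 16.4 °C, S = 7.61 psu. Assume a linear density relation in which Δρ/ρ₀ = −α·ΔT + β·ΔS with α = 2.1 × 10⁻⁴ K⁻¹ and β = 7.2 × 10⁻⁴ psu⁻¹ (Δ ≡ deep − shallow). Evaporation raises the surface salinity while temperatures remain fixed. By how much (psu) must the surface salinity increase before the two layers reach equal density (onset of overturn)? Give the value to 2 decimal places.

Neutral buoyancy requires −α(T_deep − T_surf) + β(S_deep − S_surf′) = 0.
S_surf′ = S_deep − (α/β)·ΔT = 7.61 − (2.1 × 10⁻⁴/7.2 × 10⁻⁴)·(+7.3) = 5.4808 psu.
Increase required: 5.4808 − 5.10 = 0.3808 psu.

0.38 psu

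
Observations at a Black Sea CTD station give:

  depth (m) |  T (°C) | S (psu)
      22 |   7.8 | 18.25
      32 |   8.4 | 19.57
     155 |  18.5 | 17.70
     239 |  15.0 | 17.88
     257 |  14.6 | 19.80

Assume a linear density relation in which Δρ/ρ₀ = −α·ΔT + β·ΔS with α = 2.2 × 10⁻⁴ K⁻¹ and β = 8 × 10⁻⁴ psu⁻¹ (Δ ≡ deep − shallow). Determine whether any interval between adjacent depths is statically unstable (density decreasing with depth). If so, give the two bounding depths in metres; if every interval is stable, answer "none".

Evaluate Δρ/ρ₀ = −αΔT + βΔS across each adjacent pair:
  22–32 m: −αΔT+βΔS = −(2.2 × 10⁻⁴)(+0.6)+(8 × 10⁻⁴)(+1.32) = 9.2 × 10⁻⁴ → stable
  32–155 m: −αΔT+βΔS = −(2.2 × 10⁻⁴)(+10.1)+(8 × 10⁻⁴)(-1.87) = -3.7 × 10⁻³ → UNSTABLE
  155–239 m: −αΔT+βΔS = −(2.2 × 10⁻⁴)(-3.5)+(8 × 10⁻⁴)(+0.18) = 9.1 × 10⁻⁴ → stable
  239–257 m: −αΔT+βΔS = −(2.2 × 10⁻⁴)(-0.4)+(8 × 10⁻⁴)(+1.92) = 1.6 × 10⁻³ → stable
The 32–155 m interval has Δρ < 0: lighter water underlies denser water.

32–155 m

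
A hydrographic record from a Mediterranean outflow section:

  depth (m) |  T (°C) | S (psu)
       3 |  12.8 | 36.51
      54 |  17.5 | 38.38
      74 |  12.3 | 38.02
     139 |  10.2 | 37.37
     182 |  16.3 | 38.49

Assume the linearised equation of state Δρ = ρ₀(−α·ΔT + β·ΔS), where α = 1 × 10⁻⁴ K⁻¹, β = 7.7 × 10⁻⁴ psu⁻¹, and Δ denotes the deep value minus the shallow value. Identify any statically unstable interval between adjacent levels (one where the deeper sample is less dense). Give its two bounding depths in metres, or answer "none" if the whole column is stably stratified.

Evaluate Δρ/ρ₀ = −αΔT + βΔS across each adjacent pair:
  3–54 m: −αΔT+βΔS = −(1 × 10⁻⁴)(+4.7)+(7.7 × 10⁻⁴)(+1.87) = 9.7 × 10⁻⁴ → stable
  54–74 m: −αΔT+βΔS = −(1 × 10⁻⁴)(-5.2)+(7.7 × 10⁻⁴)(-0.36) = 2.4 × 10⁻⁴ → stable
  74–139 m: −αΔT+βΔS = −(1 × 10⁻⁴)(-2.1)+(7.7 × 10⁻⁴)(-0.65) = -2.9 × 10⁻⁴ → UNSTABLE
  139–182 m: −αΔT+βΔS = −(1 × 10⁻⁴)(+6.1)+(7.7 × 10⁻⁴)(+1.12) = 2.5 × 10⁻⁴ → stable
The 74–139 m interval has Δρ < 0: lighter water underlies denser water.

74–139 m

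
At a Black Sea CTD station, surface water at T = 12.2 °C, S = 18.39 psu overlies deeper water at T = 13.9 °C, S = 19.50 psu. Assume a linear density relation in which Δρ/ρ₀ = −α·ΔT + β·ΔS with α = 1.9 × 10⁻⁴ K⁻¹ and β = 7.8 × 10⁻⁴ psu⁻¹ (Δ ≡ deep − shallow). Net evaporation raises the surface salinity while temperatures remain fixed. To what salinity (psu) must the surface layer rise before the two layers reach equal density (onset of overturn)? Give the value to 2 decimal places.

19.09 psu

Neutral buoyancy requires −α(T_deep − T_surf) + β(S_deep − S_surf′) = 0.
S_surf′ = S_deep − (α/β)·ΔT = 19.50 − (1.9 × 10⁻⁴/7.8 × 10⁻⁴)·(+1.7) = 19.0859 psu.
Increase required: 19.0859 − 18.39 = 0.6959 psu.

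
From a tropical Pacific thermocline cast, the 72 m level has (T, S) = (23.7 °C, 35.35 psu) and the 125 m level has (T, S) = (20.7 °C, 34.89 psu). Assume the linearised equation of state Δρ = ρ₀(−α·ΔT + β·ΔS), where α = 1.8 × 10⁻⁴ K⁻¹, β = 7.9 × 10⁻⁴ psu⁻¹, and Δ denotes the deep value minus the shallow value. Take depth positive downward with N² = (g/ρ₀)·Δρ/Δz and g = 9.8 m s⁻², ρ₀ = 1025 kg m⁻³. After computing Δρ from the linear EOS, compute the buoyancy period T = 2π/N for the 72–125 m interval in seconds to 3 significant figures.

1.10 × 10³ s

ΔT = -3.0 K, ΔS = -0.46 psu (deep − shallow).
Δρ/ρ₀ = −αΔT + βΔS = 5.40 × 10⁻⁴ − 3.634 × 10⁻⁴ = 1.766 × 10⁻⁴, so Δρ ≈ 0.1810 kg m⁻³.
N² = (g/ρ₀)·Δρ/Δz = g·(Δρ/ρ₀)/Δz = 9.8 × 1.766 × 10⁻⁴ / 53 = 3.2654 × 10⁻⁵ s⁻².
N = √(3.2654 × 10⁻⁵) = 5.7144 × 10⁻³ rad s⁻¹ → T = 2π/N = 1.0995 × 10³ s ≈ 1.10 × 10³ s.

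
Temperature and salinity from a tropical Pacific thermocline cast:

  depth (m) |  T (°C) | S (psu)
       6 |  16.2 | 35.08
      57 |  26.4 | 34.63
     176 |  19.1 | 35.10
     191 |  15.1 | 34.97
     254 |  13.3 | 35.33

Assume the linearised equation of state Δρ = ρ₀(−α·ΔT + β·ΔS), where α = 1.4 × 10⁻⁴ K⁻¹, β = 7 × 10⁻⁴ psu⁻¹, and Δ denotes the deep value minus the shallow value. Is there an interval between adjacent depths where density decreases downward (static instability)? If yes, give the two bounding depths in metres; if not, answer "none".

6–57 m

Evaluate Δρ/ρ₀ = −αΔT + βΔS across each adjacent pair:
  6–57 m: −αΔT+βΔS = −(1.4 × 10⁻⁴)(+10.2)+(7 × 10⁻⁴)(-0.45) = -1.7 × 10⁻³ → UNSTABLE
  57–176 m: −αΔT+βΔS = −(1.4 × 10⁻⁴)(-7.3)+(7 × 10⁻⁴)(+0.47) = 1.4 × 10⁻³ → stable
  176–191 m: −αΔT+βΔS = −(1.4 × 10⁻⁴)(-4.0)+(7 × 10⁻⁴)(-0.13) = 4.7 × 10⁻⁴ → stable
  191–254 m: −αΔT+βΔS = −(1.4 × 10⁻⁴)(-1.8)+(7 × 10⁻⁴)(+0.36) = 5.0 × 10⁻⁴ → stable
The 6–57 m interval has Δρ < 0: lighter water underlies denser water.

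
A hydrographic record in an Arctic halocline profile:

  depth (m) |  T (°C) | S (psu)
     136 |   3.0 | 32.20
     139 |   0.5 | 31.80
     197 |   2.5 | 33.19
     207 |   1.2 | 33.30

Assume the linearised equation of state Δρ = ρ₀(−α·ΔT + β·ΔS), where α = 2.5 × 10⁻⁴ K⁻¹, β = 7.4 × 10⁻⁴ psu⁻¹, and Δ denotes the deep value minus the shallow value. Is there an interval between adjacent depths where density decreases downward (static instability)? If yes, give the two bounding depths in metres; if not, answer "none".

none

Evaluate Δρ/ρ₀ = −αΔT + βΔS across each adjacent pair:
  136–139 m: −αΔT+βΔS = −(2.5 × 10⁻⁴)(-2.5)+(7.4 × 10⁻⁴)(-0.40) = 3.3 × 10⁻⁴ → stable
  139–197 m: −αΔT+βΔS = −(2.5 × 10⁻⁴)(+2.0)+(7.4 × 10⁻⁴)(+1.39) = 5.3 × 10⁻⁴ → stable
  197–207 m: −αΔT+βΔS = −(2.5 × 10⁻⁴)(-1.3)+(7.4 × 10⁻⁴)(+0.11) = 4.1 × 10⁻⁴ → stable
Every interval has Δρ > 0: the column is stably stratified throughout.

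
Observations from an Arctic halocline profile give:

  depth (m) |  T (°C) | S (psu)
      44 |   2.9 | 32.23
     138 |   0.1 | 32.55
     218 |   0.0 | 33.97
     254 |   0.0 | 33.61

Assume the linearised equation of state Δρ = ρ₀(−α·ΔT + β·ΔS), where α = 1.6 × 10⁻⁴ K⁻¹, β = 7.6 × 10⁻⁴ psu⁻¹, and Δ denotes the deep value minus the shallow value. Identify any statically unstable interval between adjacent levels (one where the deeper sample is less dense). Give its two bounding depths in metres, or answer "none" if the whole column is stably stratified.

218–254 m

Evaluate Δρ/ρ₀ = −αΔT + βΔS across each adjacent pair:
  44–138 m: −αΔT+βΔS = −(1.6 × 10⁻⁴)(-2.8)+(7.6 × 10⁻⁴)(+0.32) = 6.9 × 10⁻⁴ → stable
  138–218 m: −αΔT+βΔS = −(1.6 × 10⁻⁴)(-0.1)+(7.6 × 10⁻⁴)(+1.42) = 1.1 × 10⁻³ → stable
  218–254 m: −αΔT+βΔS = −(1.6 × 10⁻⁴)(+0.0)+(7.6 × 10⁻⁴)(-0.36) = -2.7 × 10⁻⁴ → UNSTABLE
The 218–254 m interval has Δρ < 0: lighter water underlies denser water.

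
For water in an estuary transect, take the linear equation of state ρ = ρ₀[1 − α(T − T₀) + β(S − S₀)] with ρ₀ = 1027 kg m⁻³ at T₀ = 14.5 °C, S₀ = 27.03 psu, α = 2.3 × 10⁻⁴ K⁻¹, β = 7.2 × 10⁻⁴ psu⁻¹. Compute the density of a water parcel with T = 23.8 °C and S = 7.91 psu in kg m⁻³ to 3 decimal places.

T − T₀ = +9.3 K, S − S₀ = -19.12 psu.
Bracket = 1 − α·(+9.3) + β·(-19.12) = 1 + (-0.0159054) = 0.9840946.
ρ = 1027 × 0.9840946 = 1010.665 kg m⁻³.

1010.665 kg m⁻³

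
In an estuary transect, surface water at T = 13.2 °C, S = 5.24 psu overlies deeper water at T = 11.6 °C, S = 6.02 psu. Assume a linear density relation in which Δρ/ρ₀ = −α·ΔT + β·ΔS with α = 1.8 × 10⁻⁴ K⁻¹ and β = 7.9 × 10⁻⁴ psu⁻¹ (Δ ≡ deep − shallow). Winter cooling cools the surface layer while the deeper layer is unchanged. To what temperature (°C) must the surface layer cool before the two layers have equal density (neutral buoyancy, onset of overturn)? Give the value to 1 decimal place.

Neutral buoyancy requires Δρ = 0, i.e. −α(T_deep − T_surf′) + β(S_deep − S_surf) = 0.
T_surf′ = T_deep − (β/α)·ΔS = 11.6 − (7.9 × 10⁻⁴/1.8 × 10⁻⁴)·(+0.78) = 8.177 °C.
Cooling required: 13.2 − (8.177) = 5.023 °C.

8.2 °C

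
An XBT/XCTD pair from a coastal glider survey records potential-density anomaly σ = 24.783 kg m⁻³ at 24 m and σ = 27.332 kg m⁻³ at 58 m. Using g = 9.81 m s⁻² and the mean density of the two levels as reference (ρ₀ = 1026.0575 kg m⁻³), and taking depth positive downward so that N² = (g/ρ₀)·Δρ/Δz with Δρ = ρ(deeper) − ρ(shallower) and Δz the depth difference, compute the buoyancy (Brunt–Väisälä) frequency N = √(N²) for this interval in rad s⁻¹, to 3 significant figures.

0.0268 rad s⁻¹

Δρ = 1027.332 − 1024.783 = 2.549 kg m⁻³ over Δz = 58 − 24 = 34 m.
N² = (9.81/1026.0575) × (2.549/34) = 7.1678 × 10⁻⁴ s⁻².
N = √(7.1678 × 10⁻⁴) = 0.026773 rad s⁻¹ ≈ 0.0268 rad s⁻¹.
Since Δρ > 0 the layer is stably stratified.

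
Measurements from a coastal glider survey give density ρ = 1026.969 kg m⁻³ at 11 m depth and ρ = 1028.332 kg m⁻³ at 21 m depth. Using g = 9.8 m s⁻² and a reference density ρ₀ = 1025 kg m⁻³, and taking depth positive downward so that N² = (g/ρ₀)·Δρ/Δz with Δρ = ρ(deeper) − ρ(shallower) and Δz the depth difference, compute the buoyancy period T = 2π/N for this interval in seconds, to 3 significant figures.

174 s

Δρ = 1028.332 − 1026.969 = 1.363 kg m⁻³ over Δz = 21 − 11 = 10 m.
N² = (9.8/1025) × (1.363/10) = 1.3032 × 10⁻³ s⁻².
N = √(1.3032 × 10⁻³) = 0.036100 rad s⁻¹, so T = 2π/N = 174.05 s ≈ 174 s.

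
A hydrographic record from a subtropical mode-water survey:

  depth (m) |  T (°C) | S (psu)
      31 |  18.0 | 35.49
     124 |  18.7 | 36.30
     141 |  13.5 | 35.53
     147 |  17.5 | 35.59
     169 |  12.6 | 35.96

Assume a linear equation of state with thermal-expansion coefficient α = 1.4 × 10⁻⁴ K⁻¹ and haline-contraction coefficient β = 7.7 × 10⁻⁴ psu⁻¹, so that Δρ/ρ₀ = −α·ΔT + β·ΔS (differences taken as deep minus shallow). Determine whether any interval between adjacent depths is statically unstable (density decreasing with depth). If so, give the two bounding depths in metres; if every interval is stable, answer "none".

Evaluate Δρ/ρ₀ = −αΔT + βΔS across each adjacent pair:
  31–124 m: −αΔT+βΔS = −(1.4 × 10⁻⁴)(+0.7)+(7.7 × 10⁻⁴)(+0.81) = 5.3 × 10⁻⁴ → stable
  124–141 m: −αΔT+βΔS = −(1.4 × 10⁻⁴)(-5.2)+(7.7 × 10⁻⁴)(-0.77) = 1.4 × 10⁻⁴ → stable
  141–147 m: −αΔT+βΔS = −(1.4 × 10⁻⁴)(+4.0)+(7.7 × 10⁻⁴)(+0.06) = -5.1 × 10⁻⁴ → UNSTABLE
  147–169 m: −αΔT+βΔS = −(1.4 × 10⁻⁴)(-4.9)+(7.7 × 10⁻⁴)(+0.37) = 9.7 × 10⁻⁴ → stable
The 141–147 m interval has Δρ < 0: lighter water underlies denser water.

141–147 m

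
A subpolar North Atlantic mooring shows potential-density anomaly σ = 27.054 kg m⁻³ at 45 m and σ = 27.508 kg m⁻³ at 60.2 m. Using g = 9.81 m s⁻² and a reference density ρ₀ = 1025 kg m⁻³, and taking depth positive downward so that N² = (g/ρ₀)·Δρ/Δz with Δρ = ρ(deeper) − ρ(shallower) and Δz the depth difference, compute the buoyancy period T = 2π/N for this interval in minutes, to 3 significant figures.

6.19 min

Δρ = 1027.508 − 1027.054 = 0.454 kg m⁻³ over Δz = 60.2 − 45 = 15.2 m.
N² = (9.81/1025) × (0.454/15.2) = 2.8586 × 10⁻⁴ s⁻².
N = √(2.8586 × 10⁻⁴) = 0.016907 rad s⁻¹, so T = 2π/N = 371.63 s = 6.1938 min ≈ 6.19 min.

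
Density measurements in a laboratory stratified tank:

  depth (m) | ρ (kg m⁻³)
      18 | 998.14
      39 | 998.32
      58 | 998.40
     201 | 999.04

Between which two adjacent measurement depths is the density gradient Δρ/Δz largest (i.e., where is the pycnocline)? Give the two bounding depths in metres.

18–39 m

Compute the density gradient over each adjacent pair:
  18–39 m: Δρ/Δz = 0.18/21 = 8.6 × 10⁻³ kg m⁻⁴
  39–58 m: Δρ/Δz = 0.08/19 = 4.2 × 10⁻³ kg m⁻⁴
  58–201 m: Δρ/Δz = 0.64/143 = 4.5 × 10⁻³ kg m⁻⁴
The largest gradient is in the 18–39 m interval — the pycnocline.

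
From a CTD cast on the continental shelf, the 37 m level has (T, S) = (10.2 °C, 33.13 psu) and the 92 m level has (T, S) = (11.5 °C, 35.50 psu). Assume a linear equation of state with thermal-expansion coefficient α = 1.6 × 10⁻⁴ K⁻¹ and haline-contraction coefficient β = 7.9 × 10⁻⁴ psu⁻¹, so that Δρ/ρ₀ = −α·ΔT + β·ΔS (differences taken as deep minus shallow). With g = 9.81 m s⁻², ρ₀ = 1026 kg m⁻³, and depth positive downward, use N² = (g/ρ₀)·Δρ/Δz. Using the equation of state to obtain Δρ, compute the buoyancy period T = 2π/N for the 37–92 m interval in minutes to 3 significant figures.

6.08 min

ΔT = +1.3 K, ΔS = +2.37 psu (deep − shallow).
Δρ/ρ₀ = −αΔT + βΔS = -2.08 × 10⁻⁴ + 1.8723 × 10⁻³ = 1.6643 × 10⁻³, so Δρ ≈ 1.708 kg m⁻³.
N² = (g/ρ₀)·Δρ/Δz = g·(Δρ/ρ₀)/Δz = 9.81 × 1.6643 × 10⁻³ / 55 = 2.9685 × 10⁻⁴ s⁻².
N = √(2.9685 × 10⁻⁴) = 0.017229 rad s⁻¹ → T = 2π/N = 364.69 s = 6.0782 min ≈ 6.08 min.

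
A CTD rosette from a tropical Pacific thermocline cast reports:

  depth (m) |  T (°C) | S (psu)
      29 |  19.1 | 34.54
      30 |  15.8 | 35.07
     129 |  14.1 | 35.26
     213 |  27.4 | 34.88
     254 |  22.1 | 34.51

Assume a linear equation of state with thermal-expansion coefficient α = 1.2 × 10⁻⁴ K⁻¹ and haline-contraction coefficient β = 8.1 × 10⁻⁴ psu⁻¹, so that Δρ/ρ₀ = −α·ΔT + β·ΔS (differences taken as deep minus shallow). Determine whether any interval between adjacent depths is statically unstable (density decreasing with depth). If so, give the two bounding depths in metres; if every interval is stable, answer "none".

Evaluate Δρ/ρ₀ = −αΔT + βΔS across each adjacent pair:
  29–30 m: −αΔT+βΔS = −(1.2 × 10⁻⁴)(-3.3)+(8.1 × 10⁻⁴)(+0.53) = 8.3 × 10⁻⁴ → stable
  30–129 m: −αΔT+βΔS = −(1.2 × 10⁻⁴)(-1.7)+(8.1 × 10⁻⁴)(+0.19) = 3.6 × 10⁻⁴ → stable
  129–213 m: −αΔT+βΔS = −(1.2 × 10⁻⁴)(+13.3)+(8.1 × 10⁻⁴)(-0.38) = -1.9 × 10⁻³ → UNSTABLE
  213–254 m: −αΔT+βΔS = −(1.2 × 10⁻⁴)(-5.3)+(8.1 × 10⁻⁴)(-0.37) = 3.4 × 10⁻⁴ → stable
The 129–213 m interval has Δρ < 0: lighter water underlies denser water.

129–213 m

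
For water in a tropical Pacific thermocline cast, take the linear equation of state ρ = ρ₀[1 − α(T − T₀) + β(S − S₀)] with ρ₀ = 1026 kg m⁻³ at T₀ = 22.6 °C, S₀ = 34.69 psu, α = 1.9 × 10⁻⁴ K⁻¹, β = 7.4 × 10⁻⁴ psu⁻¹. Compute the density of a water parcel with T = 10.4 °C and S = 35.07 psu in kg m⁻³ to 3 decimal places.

1028.667 kg m⁻³

T − T₀ = -12.2 K, S − S₀ = +0.38 psu.
Bracket = 1 − α·(-12.2) + β·(+0.38) = 1 + (2.5992 × 10⁻³) = 1.0025992.
ρ = 1026 × 1.0025992 = 1028.667 kg m⁻³.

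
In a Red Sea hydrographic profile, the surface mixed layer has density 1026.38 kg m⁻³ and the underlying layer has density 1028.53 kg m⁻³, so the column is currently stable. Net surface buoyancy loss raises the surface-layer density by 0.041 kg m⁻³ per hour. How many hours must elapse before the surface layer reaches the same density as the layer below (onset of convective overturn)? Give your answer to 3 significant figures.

Density deficit of the surface layer: 1028.53 − 1026.38 = 2.15 kg m⁻³.
Required change = 2.15 / 0.041 = 52.4 hours.

52.4 hours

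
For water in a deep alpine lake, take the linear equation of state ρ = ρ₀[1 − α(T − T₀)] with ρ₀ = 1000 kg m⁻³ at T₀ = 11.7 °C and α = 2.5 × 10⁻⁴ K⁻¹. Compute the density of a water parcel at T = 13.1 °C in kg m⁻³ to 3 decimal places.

999.650 kg m⁻³

T − T₀ = +1.4 K.
Bracket = 1 − α·(+1.4) = 1 + (-3.50 × 10⁻⁴) = 0.9996500.
ρ = 1000 × 0.9996500 = 999.650 kg m⁻³.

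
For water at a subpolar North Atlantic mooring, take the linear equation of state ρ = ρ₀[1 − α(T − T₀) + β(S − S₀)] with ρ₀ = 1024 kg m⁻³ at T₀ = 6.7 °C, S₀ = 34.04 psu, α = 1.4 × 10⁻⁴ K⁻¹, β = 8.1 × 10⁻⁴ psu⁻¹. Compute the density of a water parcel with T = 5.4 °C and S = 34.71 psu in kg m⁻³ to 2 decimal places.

1024.74 kg m⁻³

T − T₀ = -1.3 K, S − S₀ = +0.67 psu.
Bracket = 1 − α·(-1.3) + β·(+0.67) = 1 + (7.247 × 10⁻⁴) = 1.0007247.
ρ = 1024 × 1.0007247 = 1024.74 kg m⁻³.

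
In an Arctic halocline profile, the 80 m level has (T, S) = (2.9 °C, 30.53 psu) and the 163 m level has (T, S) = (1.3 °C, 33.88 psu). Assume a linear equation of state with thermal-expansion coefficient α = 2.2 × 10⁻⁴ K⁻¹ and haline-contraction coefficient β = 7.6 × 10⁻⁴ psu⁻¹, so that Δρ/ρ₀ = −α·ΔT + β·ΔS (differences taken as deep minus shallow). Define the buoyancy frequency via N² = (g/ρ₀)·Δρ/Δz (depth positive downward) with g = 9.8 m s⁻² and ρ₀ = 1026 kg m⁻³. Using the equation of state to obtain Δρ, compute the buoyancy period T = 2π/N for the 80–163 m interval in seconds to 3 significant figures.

ΔT = -1.6 K, ΔS = +3.35 psu (deep − shallow).
Δρ/ρ₀ = −αΔT + βΔS = 3.52 × 10⁻⁴ + 2.546 × 10⁻³ = 2.898 × 10⁻³, so Δρ ≈ 2.973 kg m⁻³.
N² = (g/ρ₀)·Δρ/Δz = g·(Δρ/ρ₀)/Δz = 9.8 × 2.898 × 10⁻³ / 83 = 3.4217 × 10⁻⁴ s⁻².
N = √(3.4217 × 10⁻⁴) = 0.018498 rad s⁻¹ → T = 2π/N = 339.67 s ≈ 340 s.

340 s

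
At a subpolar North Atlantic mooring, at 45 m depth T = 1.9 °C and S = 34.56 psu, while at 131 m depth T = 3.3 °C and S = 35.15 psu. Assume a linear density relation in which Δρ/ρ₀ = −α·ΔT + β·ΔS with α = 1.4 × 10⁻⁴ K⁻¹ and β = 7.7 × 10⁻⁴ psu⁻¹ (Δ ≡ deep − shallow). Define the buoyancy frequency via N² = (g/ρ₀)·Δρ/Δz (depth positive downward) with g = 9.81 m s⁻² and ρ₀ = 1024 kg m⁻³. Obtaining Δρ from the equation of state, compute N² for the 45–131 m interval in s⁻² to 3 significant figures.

2.95 × 10⁻⁵ s⁻²

ΔT = +1.4 K, ΔS = +0.59 psu (deep − shallow).
Δρ/ρ₀ = −αΔT + βΔS = -1.96 × 10⁻⁴ + 4.543 × 10⁻⁴ = 2.583 × 10⁻⁴, so Δρ ≈ 0.2645 kg m⁻³.
N² = (g/ρ₀)·Δρ/Δz = g·(Δρ/ρ₀)/Δz = 9.81 × 2.583 × 10⁻⁴ / 86 = 2.9464 × 10⁻⁵ s⁻² ≈ 2.95 × 10⁻⁵ s⁻².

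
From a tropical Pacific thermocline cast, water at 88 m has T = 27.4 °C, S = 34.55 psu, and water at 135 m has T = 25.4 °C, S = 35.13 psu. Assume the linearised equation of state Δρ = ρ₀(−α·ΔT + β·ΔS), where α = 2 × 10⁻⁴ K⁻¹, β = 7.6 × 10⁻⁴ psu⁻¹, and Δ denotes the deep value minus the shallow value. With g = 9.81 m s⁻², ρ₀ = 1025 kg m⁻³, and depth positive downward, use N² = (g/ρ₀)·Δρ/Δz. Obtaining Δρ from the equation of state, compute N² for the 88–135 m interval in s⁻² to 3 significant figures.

ΔT = -2.0 K, ΔS = +0.58 psu (deep − shallow).
Δρ/ρ₀ = −αΔT + βΔS = 4.00 × 10⁻⁴ + 4.408 × 10⁻⁴ = 8.408 × 10⁻⁴, so Δρ ≈ 0.8618 kg m⁻³.
N² = (g/ρ₀)·Δρ/Δz = g·(Δρ/ρ₀)/Δz = 9.81 × 8.408 × 10⁻⁴ / 47 = 1.7549 × 10⁻⁴ s⁻² ≈ 1.75 × 10⁻⁴ s⁻².

1.75 × 10⁻⁴ s⁻²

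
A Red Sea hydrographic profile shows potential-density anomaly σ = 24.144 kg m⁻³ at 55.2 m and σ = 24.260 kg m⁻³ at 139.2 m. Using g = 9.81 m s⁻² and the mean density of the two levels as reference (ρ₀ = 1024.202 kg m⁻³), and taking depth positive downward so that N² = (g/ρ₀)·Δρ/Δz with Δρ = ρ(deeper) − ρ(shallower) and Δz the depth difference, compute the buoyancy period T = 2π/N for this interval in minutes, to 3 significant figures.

28.8 min

Δρ = 1024.260 − 1024.144 = 0.116 kg m⁻³ over Δz = 139.2 − 55.2 = 84 m.
N² = (9.81/1024.202) × (0.116/84) = 1.3227 × 10⁻⁵ s⁻².
N = √(1.3227 × 10⁻⁵) = 3.6369 × 10⁻³ rad s⁻¹, so T = 2π/N = 1.7276 × 10³ s = 28.793 min ≈ 28.8 min.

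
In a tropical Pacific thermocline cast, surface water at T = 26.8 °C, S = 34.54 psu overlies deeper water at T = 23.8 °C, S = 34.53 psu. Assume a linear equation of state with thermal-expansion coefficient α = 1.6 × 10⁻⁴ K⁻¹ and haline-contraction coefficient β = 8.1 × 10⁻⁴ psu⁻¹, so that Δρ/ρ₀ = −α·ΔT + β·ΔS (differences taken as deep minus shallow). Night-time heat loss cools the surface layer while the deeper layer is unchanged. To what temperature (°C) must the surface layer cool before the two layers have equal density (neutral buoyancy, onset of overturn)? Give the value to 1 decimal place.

23.9 °C

Neutral buoyancy requires Δρ = 0, i.e. −α(T_deep − T_surf′) + β(S_deep − S_surf) = 0.
T_surf′ = T_deep − (β/α)·ΔS = 23.8 − (8.1 × 10⁻⁴/1.6 × 10⁻⁴)·(-0.01) = 23.851 °C.
Cooling required: 26.8 − (23.851) = 2.949 °C.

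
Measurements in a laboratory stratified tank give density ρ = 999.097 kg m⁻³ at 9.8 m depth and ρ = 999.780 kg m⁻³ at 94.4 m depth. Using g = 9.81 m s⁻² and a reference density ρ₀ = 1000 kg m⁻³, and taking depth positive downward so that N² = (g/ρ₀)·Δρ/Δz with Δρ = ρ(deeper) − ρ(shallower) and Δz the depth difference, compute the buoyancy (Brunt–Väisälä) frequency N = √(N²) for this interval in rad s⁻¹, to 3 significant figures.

8.90 × 10⁻³ rad s⁻¹

Δρ = 999.780 − 999.097 = 0.683 kg m⁻³ over Δz = 94.4 − 9.8 = 84.6 m.
N² = (9.81/1000) × (0.683/84.6) = 7.9199 × 10⁻⁵ s⁻².
N = √(7.9199 × 10⁻⁵) = 8.8994 × 10⁻³ rad s⁻¹ ≈ 8.90 × 10⁻³ rad s⁻¹.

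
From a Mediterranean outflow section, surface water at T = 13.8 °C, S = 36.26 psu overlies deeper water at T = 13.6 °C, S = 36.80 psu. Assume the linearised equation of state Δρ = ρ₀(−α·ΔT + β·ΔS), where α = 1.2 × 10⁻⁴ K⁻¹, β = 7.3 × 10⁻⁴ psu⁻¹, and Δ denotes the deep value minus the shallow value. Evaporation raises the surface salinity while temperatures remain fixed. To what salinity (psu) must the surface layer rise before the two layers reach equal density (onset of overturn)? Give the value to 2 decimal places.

36.83 psu

Neutral buoyancy requires −α(T_deep − T_surf) + β(S_deep − S_surf′) = 0.
S_surf′ = S_deep − (α/β)·ΔT = 36.80 − (1.2 × 10⁻⁴/7.3 × 10⁻⁴)·(-0.2) = 36.8329 psu.
Increase required: 36.8329 − 36.26 = 0.5729 psu.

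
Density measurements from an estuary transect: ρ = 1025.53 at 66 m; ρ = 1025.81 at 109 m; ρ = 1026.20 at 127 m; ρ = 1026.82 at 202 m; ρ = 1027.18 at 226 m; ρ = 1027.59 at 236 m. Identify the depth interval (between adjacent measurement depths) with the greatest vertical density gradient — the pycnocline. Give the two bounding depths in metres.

Compute the density gradient over each adjacent pair:
  66–109 m: Δρ/Δz = 0.28/43 = 6.5 × 10⁻³ kg m⁻⁴
  109–127 m: Δρ/Δz = 0.39/18 = 0.022 kg m⁻⁴
  127–202 m: Δρ/Δz = 0.62/75 = 8.3 × 10⁻³ kg m⁻⁴
  202–226 m: Δρ/Δz = 0.36/24 = 0.015 kg m⁻⁴
  226–236 m: Δρ/Δz = 0.41/10 = 0.041 kg m⁻⁴
The largest gradient is in the 226–236 m interval — the pycnocline.

226–236 m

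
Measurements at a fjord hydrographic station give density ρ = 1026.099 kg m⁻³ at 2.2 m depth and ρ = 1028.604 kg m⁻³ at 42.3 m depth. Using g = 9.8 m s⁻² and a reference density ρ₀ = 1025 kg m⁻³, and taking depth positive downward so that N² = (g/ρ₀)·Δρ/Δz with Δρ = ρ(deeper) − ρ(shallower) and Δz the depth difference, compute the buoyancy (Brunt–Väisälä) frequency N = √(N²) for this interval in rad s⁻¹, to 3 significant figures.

Δρ = 1028.604 − 1026.099 = 2.505 kg m⁻³ over Δz = 42.3 − 2.2 = 40.1 m.
N² = (9.8/1025) × (2.505/40.1) = 5.9726 × 10⁻⁴ s⁻².
N = √(5.9726 × 10⁻⁴) = 0.024439 rad s⁻¹ ≈ 0.0244 rad s⁻¹.

0.0244 rad s⁻¹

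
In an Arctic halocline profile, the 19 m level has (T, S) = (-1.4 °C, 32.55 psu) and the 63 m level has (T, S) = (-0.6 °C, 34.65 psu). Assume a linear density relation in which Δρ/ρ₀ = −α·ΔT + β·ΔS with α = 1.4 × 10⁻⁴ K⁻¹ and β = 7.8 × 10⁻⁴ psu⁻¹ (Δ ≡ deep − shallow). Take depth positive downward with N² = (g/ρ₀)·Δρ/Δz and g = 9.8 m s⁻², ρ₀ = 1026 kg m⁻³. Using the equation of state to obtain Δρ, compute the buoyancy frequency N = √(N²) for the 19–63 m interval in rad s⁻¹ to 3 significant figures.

ΔT = +0.8 K, ΔS = +2.10 psu (deep − shallow).
Δρ/ρ₀ = −αΔT + βΔS = -1.12 × 10⁻⁴ + 1.638 × 10⁻³ = 1.526 × 10⁻³, so Δρ ≈ 1.566 kg m⁻³.
N² = (g/ρ₀)·Δρ/Δz = g·(Δρ/ρ₀)/Δz = 9.8 × 1.526 × 10⁻³ / 44 = 3.3988 × 10⁻⁴ s⁻².
N = √(3.3988 × 10⁻⁴) = 0.018436 rad s⁻¹ ≈ 0.0184 rad s⁻¹.

0.0184 rad s⁻¹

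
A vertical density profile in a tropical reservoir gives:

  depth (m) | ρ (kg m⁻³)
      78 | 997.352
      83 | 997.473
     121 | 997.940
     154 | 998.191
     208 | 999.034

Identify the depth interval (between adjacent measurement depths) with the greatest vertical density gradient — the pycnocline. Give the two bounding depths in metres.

78–83 m

Compute the density gradient over each adjacent pair:
  78–83 m: Δρ/Δz = 0.121/5 = 0.024 kg m⁻⁴
  83–121 m: Δρ/Δz = 0.467/38 = 0.012 kg m⁻⁴
  121–154 m: Δρ/Δz = 0.251/33 = 7.6 × 10⁻³ kg m⁻⁴
  154–208 m: Δρ/Δz = 0.843/54 = 0.016 kg m⁻⁴
The largest gradient is in the 78–83 m interval — the pycnocline.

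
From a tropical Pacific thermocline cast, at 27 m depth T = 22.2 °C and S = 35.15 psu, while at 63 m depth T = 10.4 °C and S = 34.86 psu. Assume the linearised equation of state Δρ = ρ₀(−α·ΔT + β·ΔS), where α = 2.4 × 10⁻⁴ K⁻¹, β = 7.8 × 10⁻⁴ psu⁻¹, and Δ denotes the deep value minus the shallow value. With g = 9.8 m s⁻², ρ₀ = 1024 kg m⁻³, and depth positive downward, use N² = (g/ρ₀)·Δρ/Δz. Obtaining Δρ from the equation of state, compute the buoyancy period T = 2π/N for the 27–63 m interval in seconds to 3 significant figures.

ΔT = -11.8 K, ΔS = -0.29 psu (deep − shallow).
Δρ/ρ₀ = −αΔT + βΔS = 2.832 × 10⁻³ − 2.262 × 10⁻⁴ = 2.6058 × 10⁻³, so Δρ ≈ 2.668 kg m⁻³.
N² = (g/ρ₀)·Δρ/Δz = g·(Δρ/ρ₀)/Δz = 9.8 × 2.6058 × 10⁻³ / 36 = 7.0936 × 10⁻⁴ s⁻².
N = √(7.0936 × 10⁻⁴) = 0.026634 rad s⁻¹ → T = 2π/N = 235.91 s ≈ 236 s.

236 s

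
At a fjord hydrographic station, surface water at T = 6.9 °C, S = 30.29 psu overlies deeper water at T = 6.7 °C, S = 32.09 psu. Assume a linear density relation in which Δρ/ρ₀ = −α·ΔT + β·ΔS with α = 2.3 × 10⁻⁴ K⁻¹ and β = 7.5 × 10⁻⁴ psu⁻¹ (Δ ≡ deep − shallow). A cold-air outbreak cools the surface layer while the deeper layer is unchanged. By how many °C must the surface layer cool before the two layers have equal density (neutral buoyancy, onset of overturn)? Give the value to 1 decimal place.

Neutral buoyancy requires Δρ = 0, i.e. −α(T_deep − T_surf′) + β(S_deep − S_surf) = 0.
T_surf′ = T_deep − (β/α)·ΔS = 6.7 − (7.5 × 10⁻⁴/2.3 × 10⁻⁴)·(+1.80) = 0.830 °C.
Cooling required: 6.9 − (0.830) = 6.070 °C.

6.1 °C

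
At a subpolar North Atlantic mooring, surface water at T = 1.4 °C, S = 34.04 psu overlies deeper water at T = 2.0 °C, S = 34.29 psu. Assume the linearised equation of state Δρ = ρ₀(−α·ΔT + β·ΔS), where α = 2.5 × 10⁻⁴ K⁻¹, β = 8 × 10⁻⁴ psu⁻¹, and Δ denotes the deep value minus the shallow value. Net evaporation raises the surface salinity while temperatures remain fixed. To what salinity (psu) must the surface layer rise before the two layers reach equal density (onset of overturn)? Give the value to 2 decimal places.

Neutral buoyancy requires −α(T_deep − T_surf) + β(S_deep − S_surf′) = 0.
S_surf′ = S_deep − (α/β)·ΔT = 34.29 − (2.5 × 10⁻⁴/8 × 10⁻⁴)·(+0.6) = 34.1025 psu.
Increase required: 34.1025 − 34.04 = 0.0625 psu.

34.10 psu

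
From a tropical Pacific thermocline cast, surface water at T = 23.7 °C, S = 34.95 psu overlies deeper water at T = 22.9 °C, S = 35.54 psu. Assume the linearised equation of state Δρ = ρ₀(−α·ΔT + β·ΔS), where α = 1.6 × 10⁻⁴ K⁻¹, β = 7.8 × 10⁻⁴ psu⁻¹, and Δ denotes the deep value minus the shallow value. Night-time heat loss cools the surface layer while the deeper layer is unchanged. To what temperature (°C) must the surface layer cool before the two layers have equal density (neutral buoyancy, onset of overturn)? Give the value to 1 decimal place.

20.0 °C

Neutral buoyancy requires Δρ = 0, i.e. −α(T_deep − T_surf′) + β(S_deep − S_surf) = 0.
T_surf′ = T_deep − (β/α)·ΔS = 22.9 − (7.8 × 10⁻⁴/1.6 × 10⁻⁴)·(+0.59) = 20.024 °C.
Cooling required: 23.7 − (20.024) = 3.676 °C.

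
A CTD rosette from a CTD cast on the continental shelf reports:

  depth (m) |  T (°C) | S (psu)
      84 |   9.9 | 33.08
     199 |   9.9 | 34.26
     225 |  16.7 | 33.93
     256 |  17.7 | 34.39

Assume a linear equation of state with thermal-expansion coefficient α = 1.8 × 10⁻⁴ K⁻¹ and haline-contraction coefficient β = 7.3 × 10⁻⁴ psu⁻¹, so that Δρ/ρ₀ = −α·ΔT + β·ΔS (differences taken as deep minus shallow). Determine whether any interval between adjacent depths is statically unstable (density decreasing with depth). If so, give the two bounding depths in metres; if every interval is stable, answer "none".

Evaluate Δρ/ρ₀ = −αΔT + βΔS across each adjacent pair:
  84–199 m: −αΔT+βΔS = −(1.8 × 10⁻⁴)(+0.0)+(7.3 × 10⁻⁴)(+1.18) = 8.6 × 10⁻⁴ → stable
  199–225 m: −αΔT+βΔS = −(1.8 × 10⁻⁴)(+6.8)+(7.3 × 10⁻⁴)(-0.33) = -1.5 × 10⁻³ → UNSTABLE
  225–256 m: −αΔT+βΔS = −(1.8 × 10⁻⁴)(+1.0)+(7.3 × 10⁻⁴)(+0.46) = 1.6 × 10⁻⁴ → stable
The 199–225 m interval has Δρ < 0: lighter water underlies denser water.

199–225 m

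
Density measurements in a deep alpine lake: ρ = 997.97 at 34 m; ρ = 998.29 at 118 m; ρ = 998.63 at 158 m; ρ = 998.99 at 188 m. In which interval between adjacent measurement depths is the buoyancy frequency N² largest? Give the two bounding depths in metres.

Compute the density gradient over each adjacent pair:
  34–118 m: Δρ/Δz = 0.32/84 = 3.8 × 10⁻³ kg m⁻⁴
  118–158 m: Δρ/Δz = 0.34/40 = 8.5 × 10⁻³ kg m⁻⁴
  158–188 m: Δρ/Δz = 0.36/30 = 0.012 kg m⁻⁴
The largest gradient is in the 158–188 m interval — the pycnocline.

158–188 m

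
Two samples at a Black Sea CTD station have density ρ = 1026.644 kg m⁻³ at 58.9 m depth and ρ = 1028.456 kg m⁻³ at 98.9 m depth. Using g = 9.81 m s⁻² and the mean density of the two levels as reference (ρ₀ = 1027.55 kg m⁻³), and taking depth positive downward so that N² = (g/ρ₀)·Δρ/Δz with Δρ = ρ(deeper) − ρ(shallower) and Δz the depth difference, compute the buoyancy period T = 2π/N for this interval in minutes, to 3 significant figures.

Δρ = 1028.456 − 1026.644 = 1.812 kg m⁻³ over Δz = 98.9 − 58.9 = 40 m.
N² = (9.81/1027.55) × (1.812/40) = 4.3248 × 10⁻⁴ s⁻².
N = √(4.3248 × 10⁻⁴) = 0.020796 rad s⁻¹, so T = 2π/N = 302.13 s = 5.0355 min ≈ 5.04 min.

5.04 min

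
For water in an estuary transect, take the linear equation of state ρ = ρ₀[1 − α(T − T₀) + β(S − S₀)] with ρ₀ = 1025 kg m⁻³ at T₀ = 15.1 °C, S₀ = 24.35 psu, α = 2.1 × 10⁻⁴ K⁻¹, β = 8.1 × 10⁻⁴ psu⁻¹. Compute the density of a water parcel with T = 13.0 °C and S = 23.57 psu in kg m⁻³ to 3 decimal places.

1024.804 kg m⁻³

T − T₀ = -2.1 K, S − S₀ = -0.78 psu.
Bracket = 1 − α·(-2.1) + β·(-0.78) = 1 + (-1.908 × 10⁻⁴) = 0.9998092.
ρ = 1025 × 0.9998092 = 1024.804 kg m⁻³.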